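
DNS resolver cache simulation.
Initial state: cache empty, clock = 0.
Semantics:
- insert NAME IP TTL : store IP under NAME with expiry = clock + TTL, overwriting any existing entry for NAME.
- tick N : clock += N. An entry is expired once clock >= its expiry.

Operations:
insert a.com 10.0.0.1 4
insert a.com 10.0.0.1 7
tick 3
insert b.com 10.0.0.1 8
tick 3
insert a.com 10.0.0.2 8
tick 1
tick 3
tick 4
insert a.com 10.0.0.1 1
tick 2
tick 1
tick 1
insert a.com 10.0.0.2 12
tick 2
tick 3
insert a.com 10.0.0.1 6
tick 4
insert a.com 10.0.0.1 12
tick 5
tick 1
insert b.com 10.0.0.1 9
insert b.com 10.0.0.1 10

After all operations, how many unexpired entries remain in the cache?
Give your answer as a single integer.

Answer: 2

Derivation:
Op 1: insert a.com -> 10.0.0.1 (expiry=0+4=4). clock=0
Op 2: insert a.com -> 10.0.0.1 (expiry=0+7=7). clock=0
Op 3: tick 3 -> clock=3.
Op 4: insert b.com -> 10.0.0.1 (expiry=3+8=11). clock=3
Op 5: tick 3 -> clock=6.
Op 6: insert a.com -> 10.0.0.2 (expiry=6+8=14). clock=6
Op 7: tick 1 -> clock=7.
Op 8: tick 3 -> clock=10.
Op 9: tick 4 -> clock=14. purged={a.com,b.com}
Op 10: insert a.com -> 10.0.0.1 (expiry=14+1=15). clock=14
Op 11: tick 2 -> clock=16. purged={a.com}
Op 12: tick 1 -> clock=17.
Op 13: tick 1 -> clock=18.
Op 14: insert a.com -> 10.0.0.2 (expiry=18+12=30). clock=18
Op 15: tick 2 -> clock=20.
Op 16: tick 3 -> clock=23.
Op 17: insert a.com -> 10.0.0.1 (expiry=23+6=29). clock=23
Op 18: tick 4 -> clock=27.
Op 19: insert a.com -> 10.0.0.1 (expiry=27+12=39). clock=27
Op 20: tick 5 -> clock=32.
Op 21: tick 1 -> clock=33.
Op 22: insert b.com -> 10.0.0.1 (expiry=33+9=42). clock=33
Op 23: insert b.com -> 10.0.0.1 (expiry=33+10=43). clock=33
Final cache (unexpired): {a.com,b.com} -> size=2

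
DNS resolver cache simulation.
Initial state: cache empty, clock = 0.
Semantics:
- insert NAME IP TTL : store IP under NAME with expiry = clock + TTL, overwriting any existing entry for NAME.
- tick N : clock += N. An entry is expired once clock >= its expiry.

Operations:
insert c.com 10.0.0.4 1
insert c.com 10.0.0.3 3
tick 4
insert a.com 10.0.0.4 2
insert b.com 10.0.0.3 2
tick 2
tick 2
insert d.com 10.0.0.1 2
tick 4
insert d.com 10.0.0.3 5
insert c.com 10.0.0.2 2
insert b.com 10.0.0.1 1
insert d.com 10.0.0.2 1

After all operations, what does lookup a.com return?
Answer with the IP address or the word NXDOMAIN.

Answer: NXDOMAIN

Derivation:
Op 1: insert c.com -> 10.0.0.4 (expiry=0+1=1). clock=0
Op 2: insert c.com -> 10.0.0.3 (expiry=0+3=3). clock=0
Op 3: tick 4 -> clock=4. purged={c.com}
Op 4: insert a.com -> 10.0.0.4 (expiry=4+2=6). clock=4
Op 5: insert b.com -> 10.0.0.3 (expiry=4+2=6). clock=4
Op 6: tick 2 -> clock=6. purged={a.com,b.com}
Op 7: tick 2 -> clock=8.
Op 8: insert d.com -> 10.0.0.1 (expiry=8+2=10). clock=8
Op 9: tick 4 -> clock=12. purged={d.com}
Op 10: insert d.com -> 10.0.0.3 (expiry=12+5=17). clock=12
Op 11: insert c.com -> 10.0.0.2 (expiry=12+2=14). clock=12
Op 12: insert b.com -> 10.0.0.1 (expiry=12+1=13). clock=12
Op 13: insert d.com -> 10.0.0.2 (expiry=12+1=13). clock=12
lookup a.com: not in cache (expired or never inserted)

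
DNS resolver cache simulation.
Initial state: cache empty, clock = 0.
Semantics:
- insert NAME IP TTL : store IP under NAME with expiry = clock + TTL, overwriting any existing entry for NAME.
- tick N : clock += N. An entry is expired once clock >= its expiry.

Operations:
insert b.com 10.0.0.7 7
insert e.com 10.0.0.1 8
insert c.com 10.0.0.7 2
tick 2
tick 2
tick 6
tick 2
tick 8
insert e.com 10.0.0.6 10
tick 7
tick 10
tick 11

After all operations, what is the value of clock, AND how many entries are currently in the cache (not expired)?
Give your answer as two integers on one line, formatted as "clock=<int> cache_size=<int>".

Answer: clock=48 cache_size=0

Derivation:
Op 1: insert b.com -> 10.0.0.7 (expiry=0+7=7). clock=0
Op 2: insert e.com -> 10.0.0.1 (expiry=0+8=8). clock=0
Op 3: insert c.com -> 10.0.0.7 (expiry=0+2=2). clock=0
Op 4: tick 2 -> clock=2. purged={c.com}
Op 5: tick 2 -> clock=4.
Op 6: tick 6 -> clock=10. purged={b.com,e.com}
Op 7: tick 2 -> clock=12.
Op 8: tick 8 -> clock=20.
Op 9: insert e.com -> 10.0.0.6 (expiry=20+10=30). clock=20
Op 10: tick 7 -> clock=27.
Op 11: tick 10 -> clock=37. purged={e.com}
Op 12: tick 11 -> clock=48.
Final clock = 48
Final cache (unexpired): {} -> size=0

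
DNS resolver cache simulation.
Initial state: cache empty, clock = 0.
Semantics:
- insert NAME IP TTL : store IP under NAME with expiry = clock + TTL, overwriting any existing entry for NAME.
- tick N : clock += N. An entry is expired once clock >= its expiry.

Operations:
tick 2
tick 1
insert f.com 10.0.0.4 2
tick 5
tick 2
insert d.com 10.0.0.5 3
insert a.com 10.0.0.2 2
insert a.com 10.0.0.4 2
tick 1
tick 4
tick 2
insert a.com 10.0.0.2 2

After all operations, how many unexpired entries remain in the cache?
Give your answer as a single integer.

Op 1: tick 2 -> clock=2.
Op 2: tick 1 -> clock=3.
Op 3: insert f.com -> 10.0.0.4 (expiry=3+2=5). clock=3
Op 4: tick 5 -> clock=8. purged={f.com}
Op 5: tick 2 -> clock=10.
Op 6: insert d.com -> 10.0.0.5 (expiry=10+3=13). clock=10
Op 7: insert a.com -> 10.0.0.2 (expiry=10+2=12). clock=10
Op 8: insert a.com -> 10.0.0.4 (expiry=10+2=12). clock=10
Op 9: tick 1 -> clock=11.
Op 10: tick 4 -> clock=15. purged={a.com,d.com}
Op 11: tick 2 -> clock=17.
Op 12: insert a.com -> 10.0.0.2 (expiry=17+2=19). clock=17
Final cache (unexpired): {a.com} -> size=1

Answer: 1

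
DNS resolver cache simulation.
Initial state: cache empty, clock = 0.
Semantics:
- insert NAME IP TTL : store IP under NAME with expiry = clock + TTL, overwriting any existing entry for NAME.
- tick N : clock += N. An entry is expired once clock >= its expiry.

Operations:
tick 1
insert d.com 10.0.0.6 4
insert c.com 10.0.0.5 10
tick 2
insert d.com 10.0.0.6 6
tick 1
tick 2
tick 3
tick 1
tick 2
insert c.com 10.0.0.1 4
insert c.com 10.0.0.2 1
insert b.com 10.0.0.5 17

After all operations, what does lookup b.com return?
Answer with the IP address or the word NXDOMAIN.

Op 1: tick 1 -> clock=1.
Op 2: insert d.com -> 10.0.0.6 (expiry=1+4=5). clock=1
Op 3: insert c.com -> 10.0.0.5 (expiry=1+10=11). clock=1
Op 4: tick 2 -> clock=3.
Op 5: insert d.com -> 10.0.0.6 (expiry=3+6=9). clock=3
Op 6: tick 1 -> clock=4.
Op 7: tick 2 -> clock=6.
Op 8: tick 3 -> clock=9. purged={d.com}
Op 9: tick 1 -> clock=10.
Op 10: tick 2 -> clock=12. purged={c.com}
Op 11: insert c.com -> 10.0.0.1 (expiry=12+4=16). clock=12
Op 12: insert c.com -> 10.0.0.2 (expiry=12+1=13). clock=12
Op 13: insert b.com -> 10.0.0.5 (expiry=12+17=29). clock=12
lookup b.com: present, ip=10.0.0.5 expiry=29 > clock=12

Answer: 10.0.0.5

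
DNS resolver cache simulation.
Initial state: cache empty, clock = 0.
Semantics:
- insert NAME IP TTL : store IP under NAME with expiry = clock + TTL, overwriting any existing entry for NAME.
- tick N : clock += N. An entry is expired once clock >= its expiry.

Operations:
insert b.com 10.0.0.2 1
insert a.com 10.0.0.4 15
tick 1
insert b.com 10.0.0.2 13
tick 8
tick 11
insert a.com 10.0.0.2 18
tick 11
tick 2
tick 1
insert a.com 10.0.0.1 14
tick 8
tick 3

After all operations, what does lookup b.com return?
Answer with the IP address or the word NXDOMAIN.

Op 1: insert b.com -> 10.0.0.2 (expiry=0+1=1). clock=0
Op 2: insert a.com -> 10.0.0.4 (expiry=0+15=15). clock=0
Op 3: tick 1 -> clock=1. purged={b.com}
Op 4: insert b.com -> 10.0.0.2 (expiry=1+13=14). clock=1
Op 5: tick 8 -> clock=9.
Op 6: tick 11 -> clock=20. purged={a.com,b.com}
Op 7: insert a.com -> 10.0.0.2 (expiry=20+18=38). clock=20
Op 8: tick 11 -> clock=31.
Op 9: tick 2 -> clock=33.
Op 10: tick 1 -> clock=34.
Op 11: insert a.com -> 10.0.0.1 (expiry=34+14=48). clock=34
Op 12: tick 8 -> clock=42.
Op 13: tick 3 -> clock=45.
lookup b.com: not in cache (expired or never inserted)

Answer: NXDOMAIN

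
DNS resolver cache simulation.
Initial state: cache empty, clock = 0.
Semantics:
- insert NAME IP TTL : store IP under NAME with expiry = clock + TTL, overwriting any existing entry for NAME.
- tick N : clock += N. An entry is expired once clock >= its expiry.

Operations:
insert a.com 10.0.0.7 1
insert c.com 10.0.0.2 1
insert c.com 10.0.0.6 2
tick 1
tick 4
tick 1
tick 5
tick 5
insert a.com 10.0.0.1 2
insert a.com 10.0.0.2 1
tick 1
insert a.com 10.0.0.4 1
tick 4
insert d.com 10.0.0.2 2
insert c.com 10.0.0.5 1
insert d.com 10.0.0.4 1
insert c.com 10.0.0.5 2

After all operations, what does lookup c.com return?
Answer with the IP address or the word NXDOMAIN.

Answer: 10.0.0.5

Derivation:
Op 1: insert a.com -> 10.0.0.7 (expiry=0+1=1). clock=0
Op 2: insert c.com -> 10.0.0.2 (expiry=0+1=1). clock=0
Op 3: insert c.com -> 10.0.0.6 (expiry=0+2=2). clock=0
Op 4: tick 1 -> clock=1. purged={a.com}
Op 5: tick 4 -> clock=5. purged={c.com}
Op 6: tick 1 -> clock=6.
Op 7: tick 5 -> clock=11.
Op 8: tick 5 -> clock=16.
Op 9: insert a.com -> 10.0.0.1 (expiry=16+2=18). clock=16
Op 10: insert a.com -> 10.0.0.2 (expiry=16+1=17). clock=16
Op 11: tick 1 -> clock=17. purged={a.com}
Op 12: insert a.com -> 10.0.0.4 (expiry=17+1=18). clock=17
Op 13: tick 4 -> clock=21. purged={a.com}
Op 14: insert d.com -> 10.0.0.2 (expiry=21+2=23). clock=21
Op 15: insert c.com -> 10.0.0.5 (expiry=21+1=22). clock=21
Op 16: insert d.com -> 10.0.0.4 (expiry=21+1=22). clock=21
Op 17: insert c.com -> 10.0.0.5 (expiry=21+2=23). clock=21
lookup c.com: present, ip=10.0.0.5 expiry=23 > clock=21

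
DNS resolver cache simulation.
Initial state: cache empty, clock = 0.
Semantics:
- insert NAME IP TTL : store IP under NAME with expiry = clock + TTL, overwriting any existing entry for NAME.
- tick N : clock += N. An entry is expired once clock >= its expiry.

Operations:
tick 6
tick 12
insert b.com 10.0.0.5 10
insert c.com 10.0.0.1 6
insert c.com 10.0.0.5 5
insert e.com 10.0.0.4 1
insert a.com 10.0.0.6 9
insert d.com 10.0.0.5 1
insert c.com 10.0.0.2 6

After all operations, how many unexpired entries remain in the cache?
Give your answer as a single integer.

Op 1: tick 6 -> clock=6.
Op 2: tick 12 -> clock=18.
Op 3: insert b.com -> 10.0.0.5 (expiry=18+10=28). clock=18
Op 4: insert c.com -> 10.0.0.1 (expiry=18+6=24). clock=18
Op 5: insert c.com -> 10.0.0.5 (expiry=18+5=23). clock=18
Op 6: insert e.com -> 10.0.0.4 (expiry=18+1=19). clock=18
Op 7: insert a.com -> 10.0.0.6 (expiry=18+9=27). clock=18
Op 8: insert d.com -> 10.0.0.5 (expiry=18+1=19). clock=18
Op 9: insert c.com -> 10.0.0.2 (expiry=18+6=24). clock=18
Final cache (unexpired): {a.com,b.com,c.com,d.com,e.com} -> size=5

Answer: 5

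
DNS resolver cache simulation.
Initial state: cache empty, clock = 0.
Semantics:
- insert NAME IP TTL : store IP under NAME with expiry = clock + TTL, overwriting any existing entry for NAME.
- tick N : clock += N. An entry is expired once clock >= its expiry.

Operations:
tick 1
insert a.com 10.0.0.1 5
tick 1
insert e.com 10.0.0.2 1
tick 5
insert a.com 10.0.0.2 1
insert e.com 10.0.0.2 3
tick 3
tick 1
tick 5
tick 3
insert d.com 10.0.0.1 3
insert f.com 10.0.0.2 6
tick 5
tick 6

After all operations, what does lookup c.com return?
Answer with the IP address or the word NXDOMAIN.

Op 1: tick 1 -> clock=1.
Op 2: insert a.com -> 10.0.0.1 (expiry=1+5=6). clock=1
Op 3: tick 1 -> clock=2.
Op 4: insert e.com -> 10.0.0.2 (expiry=2+1=3). clock=2
Op 5: tick 5 -> clock=7. purged={a.com,e.com}
Op 6: insert a.com -> 10.0.0.2 (expiry=7+1=8). clock=7
Op 7: insert e.com -> 10.0.0.2 (expiry=7+3=10). clock=7
Op 8: tick 3 -> clock=10. purged={a.com,e.com}
Op 9: tick 1 -> clock=11.
Op 10: tick 5 -> clock=16.
Op 11: tick 3 -> clock=19.
Op 12: insert d.com -> 10.0.0.1 (expiry=19+3=22). clock=19
Op 13: insert f.com -> 10.0.0.2 (expiry=19+6=25). clock=19
Op 14: tick 5 -> clock=24. purged={d.com}
Op 15: tick 6 -> clock=30. purged={f.com}
lookup c.com: not in cache (expired or never inserted)

Answer: NXDOMAIN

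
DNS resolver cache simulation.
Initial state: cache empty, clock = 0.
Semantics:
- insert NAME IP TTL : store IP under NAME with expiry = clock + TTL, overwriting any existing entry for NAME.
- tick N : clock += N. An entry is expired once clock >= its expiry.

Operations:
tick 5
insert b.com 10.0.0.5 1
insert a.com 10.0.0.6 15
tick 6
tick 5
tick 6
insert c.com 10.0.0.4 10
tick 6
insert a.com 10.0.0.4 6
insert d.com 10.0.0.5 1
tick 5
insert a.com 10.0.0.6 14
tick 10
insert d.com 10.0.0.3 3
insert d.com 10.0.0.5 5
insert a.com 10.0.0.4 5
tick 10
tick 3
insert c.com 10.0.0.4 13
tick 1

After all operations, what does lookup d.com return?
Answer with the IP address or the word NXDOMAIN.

Answer: NXDOMAIN

Derivation:
Op 1: tick 5 -> clock=5.
Op 2: insert b.com -> 10.0.0.5 (expiry=5+1=6). clock=5
Op 3: insert a.com -> 10.0.0.6 (expiry=5+15=20). clock=5
Op 4: tick 6 -> clock=11. purged={b.com}
Op 5: tick 5 -> clock=16.
Op 6: tick 6 -> clock=22. purged={a.com}
Op 7: insert c.com -> 10.0.0.4 (expiry=22+10=32). clock=22
Op 8: tick 6 -> clock=28.
Op 9: insert a.com -> 10.0.0.4 (expiry=28+6=34). clock=28
Op 10: insert d.com -> 10.0.0.5 (expiry=28+1=29). clock=28
Op 11: tick 5 -> clock=33. purged={c.com,d.com}
Op 12: insert a.com -> 10.0.0.6 (expiry=33+14=47). clock=33
Op 13: tick 10 -> clock=43.
Op 14: insert d.com -> 10.0.0.3 (expiry=43+3=46). clock=43
Op 15: insert d.com -> 10.0.0.5 (expiry=43+5=48). clock=43
Op 16: insert a.com -> 10.0.0.4 (expiry=43+5=48). clock=43
Op 17: tick 10 -> clock=53. purged={a.com,d.com}
Op 18: tick 3 -> clock=56.
Op 19: insert c.com -> 10.0.0.4 (expiry=56+13=69). clock=56
Op 20: tick 1 -> clock=57.
lookup d.com: not in cache (expired or never inserted)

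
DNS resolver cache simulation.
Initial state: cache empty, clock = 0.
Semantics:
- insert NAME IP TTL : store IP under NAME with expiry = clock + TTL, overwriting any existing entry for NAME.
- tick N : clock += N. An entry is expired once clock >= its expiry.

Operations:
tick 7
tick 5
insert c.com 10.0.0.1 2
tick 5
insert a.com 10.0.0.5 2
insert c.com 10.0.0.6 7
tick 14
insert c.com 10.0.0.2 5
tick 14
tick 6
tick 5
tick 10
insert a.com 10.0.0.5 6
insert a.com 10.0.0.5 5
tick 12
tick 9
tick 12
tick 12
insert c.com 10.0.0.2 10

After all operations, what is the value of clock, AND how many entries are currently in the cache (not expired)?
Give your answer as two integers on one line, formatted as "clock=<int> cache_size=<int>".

Op 1: tick 7 -> clock=7.
Op 2: tick 5 -> clock=12.
Op 3: insert c.com -> 10.0.0.1 (expiry=12+2=14). clock=12
Op 4: tick 5 -> clock=17. purged={c.com}
Op 5: insert a.com -> 10.0.0.5 (expiry=17+2=19). clock=17
Op 6: insert c.com -> 10.0.0.6 (expiry=17+7=24). clock=17
Op 7: tick 14 -> clock=31. purged={a.com,c.com}
Op 8: insert c.com -> 10.0.0.2 (expiry=31+5=36). clock=31
Op 9: tick 14 -> clock=45. purged={c.com}
Op 10: tick 6 -> clock=51.
Op 11: tick 5 -> clock=56.
Op 12: tick 10 -> clock=66.
Op 13: insert a.com -> 10.0.0.5 (expiry=66+6=72). clock=66
Op 14: insert a.com -> 10.0.0.5 (expiry=66+5=71). clock=66
Op 15: tick 12 -> clock=78. purged={a.com}
Op 16: tick 9 -> clock=87.
Op 17: tick 12 -> clock=99.
Op 18: tick 12 -> clock=111.
Op 19: insert c.com -> 10.0.0.2 (expiry=111+10=121). clock=111
Final clock = 111
Final cache (unexpired): {c.com} -> size=1

Answer: clock=111 cache_size=1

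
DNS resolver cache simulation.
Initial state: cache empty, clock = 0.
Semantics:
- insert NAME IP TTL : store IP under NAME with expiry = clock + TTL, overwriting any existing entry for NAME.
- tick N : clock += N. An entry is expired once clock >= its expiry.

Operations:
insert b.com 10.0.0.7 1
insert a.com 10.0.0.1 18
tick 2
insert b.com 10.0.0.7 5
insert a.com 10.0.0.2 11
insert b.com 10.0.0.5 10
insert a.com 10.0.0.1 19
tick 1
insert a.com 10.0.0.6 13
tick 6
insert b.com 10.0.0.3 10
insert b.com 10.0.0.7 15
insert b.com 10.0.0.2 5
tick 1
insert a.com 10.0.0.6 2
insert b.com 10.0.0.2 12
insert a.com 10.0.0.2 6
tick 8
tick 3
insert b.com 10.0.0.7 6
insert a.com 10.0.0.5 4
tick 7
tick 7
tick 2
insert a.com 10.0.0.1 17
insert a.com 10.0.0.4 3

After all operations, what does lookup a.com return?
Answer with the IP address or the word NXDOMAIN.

Op 1: insert b.com -> 10.0.0.7 (expiry=0+1=1). clock=0
Op 2: insert a.com -> 10.0.0.1 (expiry=0+18=18). clock=0
Op 3: tick 2 -> clock=2. purged={b.com}
Op 4: insert b.com -> 10.0.0.7 (expiry=2+5=7). clock=2
Op 5: insert a.com -> 10.0.0.2 (expiry=2+11=13). clock=2
Op 6: insert b.com -> 10.0.0.5 (expiry=2+10=12). clock=2
Op 7: insert a.com -> 10.0.0.1 (expiry=2+19=21). clock=2
Op 8: tick 1 -> clock=3.
Op 9: insert a.com -> 10.0.0.6 (expiry=3+13=16). clock=3
Op 10: tick 6 -> clock=9.
Op 11: insert b.com -> 10.0.0.3 (expiry=9+10=19). clock=9
Op 12: insert b.com -> 10.0.0.7 (expiry=9+15=24). clock=9
Op 13: insert b.com -> 10.0.0.2 (expiry=9+5=14). clock=9
Op 14: tick 1 -> clock=10.
Op 15: insert a.com -> 10.0.0.6 (expiry=10+2=12). clock=10
Op 16: insert b.com -> 10.0.0.2 (expiry=10+12=22). clock=10
Op 17: insert a.com -> 10.0.0.2 (expiry=10+6=16). clock=10
Op 18: tick 8 -> clock=18. purged={a.com}
Op 19: tick 3 -> clock=21.
Op 20: insert b.com -> 10.0.0.7 (expiry=21+6=27). clock=21
Op 21: insert a.com -> 10.0.0.5 (expiry=21+4=25). clock=21
Op 22: tick 7 -> clock=28. purged={a.com,b.com}
Op 23: tick 7 -> clock=35.
Op 24: tick 2 -> clock=37.
Op 25: insert a.com -> 10.0.0.1 (expiry=37+17=54). clock=37
Op 26: insert a.com -> 10.0.0.4 (expiry=37+3=40). clock=37
lookup a.com: present, ip=10.0.0.4 expiry=40 > clock=37

Answer: 10.0.0.4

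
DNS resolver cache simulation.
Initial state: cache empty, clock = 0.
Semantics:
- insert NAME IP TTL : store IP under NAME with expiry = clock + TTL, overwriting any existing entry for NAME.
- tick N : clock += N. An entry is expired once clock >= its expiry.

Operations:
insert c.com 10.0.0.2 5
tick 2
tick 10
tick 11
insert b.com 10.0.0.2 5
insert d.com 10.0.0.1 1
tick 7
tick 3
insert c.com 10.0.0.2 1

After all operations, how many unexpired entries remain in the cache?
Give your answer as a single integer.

Answer: 1

Derivation:
Op 1: insert c.com -> 10.0.0.2 (expiry=0+5=5). clock=0
Op 2: tick 2 -> clock=2.
Op 3: tick 10 -> clock=12. purged={c.com}
Op 4: tick 11 -> clock=23.
Op 5: insert b.com -> 10.0.0.2 (expiry=23+5=28). clock=23
Op 6: insert d.com -> 10.0.0.1 (expiry=23+1=24). clock=23
Op 7: tick 7 -> clock=30. purged={b.com,d.com}
Op 8: tick 3 -> clock=33.
Op 9: insert c.com -> 10.0.0.2 (expiry=33+1=34). clock=33
Final cache (unexpired): {c.com} -> size=1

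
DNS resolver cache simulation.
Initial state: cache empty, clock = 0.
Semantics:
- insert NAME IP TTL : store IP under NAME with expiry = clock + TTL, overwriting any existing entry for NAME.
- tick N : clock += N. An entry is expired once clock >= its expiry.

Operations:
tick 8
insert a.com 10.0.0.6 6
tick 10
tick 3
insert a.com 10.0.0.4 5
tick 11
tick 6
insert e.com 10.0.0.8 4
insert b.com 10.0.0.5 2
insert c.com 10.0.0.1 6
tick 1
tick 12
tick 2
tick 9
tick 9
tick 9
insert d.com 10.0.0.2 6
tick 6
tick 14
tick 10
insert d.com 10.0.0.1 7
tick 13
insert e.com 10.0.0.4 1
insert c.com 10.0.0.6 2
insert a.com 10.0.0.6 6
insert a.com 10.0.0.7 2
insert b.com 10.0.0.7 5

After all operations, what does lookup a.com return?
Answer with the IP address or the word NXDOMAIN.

Answer: 10.0.0.7

Derivation:
Op 1: tick 8 -> clock=8.
Op 2: insert a.com -> 10.0.0.6 (expiry=8+6=14). clock=8
Op 3: tick 10 -> clock=18. purged={a.com}
Op 4: tick 3 -> clock=21.
Op 5: insert a.com -> 10.0.0.4 (expiry=21+5=26). clock=21
Op 6: tick 11 -> clock=32. purged={a.com}
Op 7: tick 6 -> clock=38.
Op 8: insert e.com -> 10.0.0.8 (expiry=38+4=42). clock=38
Op 9: insert b.com -> 10.0.0.5 (expiry=38+2=40). clock=38
Op 10: insert c.com -> 10.0.0.1 (expiry=38+6=44). clock=38
Op 11: tick 1 -> clock=39.
Op 12: tick 12 -> clock=51. purged={b.com,c.com,e.com}
Op 13: tick 2 -> clock=53.
Op 14: tick 9 -> clock=62.
Op 15: tick 9 -> clock=71.
Op 16: tick 9 -> clock=80.
Op 17: insert d.com -> 10.0.0.2 (expiry=80+6=86). clock=80
Op 18: tick 6 -> clock=86. purged={d.com}
Op 19: tick 14 -> clock=100.
Op 20: tick 10 -> clock=110.
Op 21: insert d.com -> 10.0.0.1 (expiry=110+7=117). clock=110
Op 22: tick 13 -> clock=123. purged={d.com}
Op 23: insert e.com -> 10.0.0.4 (expiry=123+1=124). clock=123
Op 24: insert c.com -> 10.0.0.6 (expiry=123+2=125). clock=123
Op 25: insert a.com -> 10.0.0.6 (expiry=123+6=129). clock=123
Op 26: insert a.com -> 10.0.0.7 (expiry=123+2=125). clock=123
Op 27: insert b.com -> 10.0.0.7 (expiry=123+5=128). clock=123
lookup a.com: present, ip=10.0.0.7 expiry=125 > clock=123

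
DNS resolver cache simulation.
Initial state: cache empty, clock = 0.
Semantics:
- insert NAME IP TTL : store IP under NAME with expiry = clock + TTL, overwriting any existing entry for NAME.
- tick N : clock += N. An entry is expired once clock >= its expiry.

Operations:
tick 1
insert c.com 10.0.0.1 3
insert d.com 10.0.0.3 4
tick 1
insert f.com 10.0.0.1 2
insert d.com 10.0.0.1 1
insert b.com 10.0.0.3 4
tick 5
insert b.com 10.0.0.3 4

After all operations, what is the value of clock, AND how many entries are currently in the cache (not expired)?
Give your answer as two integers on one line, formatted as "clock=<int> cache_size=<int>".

Answer: clock=7 cache_size=1

Derivation:
Op 1: tick 1 -> clock=1.
Op 2: insert c.com -> 10.0.0.1 (expiry=1+3=4). clock=1
Op 3: insert d.com -> 10.0.0.3 (expiry=1+4=5). clock=1
Op 4: tick 1 -> clock=2.
Op 5: insert f.com -> 10.0.0.1 (expiry=2+2=4). clock=2
Op 6: insert d.com -> 10.0.0.1 (expiry=2+1=3). clock=2
Op 7: insert b.com -> 10.0.0.3 (expiry=2+4=6). clock=2
Op 8: tick 5 -> clock=7. purged={b.com,c.com,d.com,f.com}
Op 9: insert b.com -> 10.0.0.3 (expiry=7+4=11). clock=7
Final clock = 7
Final cache (unexpired): {b.com} -> size=1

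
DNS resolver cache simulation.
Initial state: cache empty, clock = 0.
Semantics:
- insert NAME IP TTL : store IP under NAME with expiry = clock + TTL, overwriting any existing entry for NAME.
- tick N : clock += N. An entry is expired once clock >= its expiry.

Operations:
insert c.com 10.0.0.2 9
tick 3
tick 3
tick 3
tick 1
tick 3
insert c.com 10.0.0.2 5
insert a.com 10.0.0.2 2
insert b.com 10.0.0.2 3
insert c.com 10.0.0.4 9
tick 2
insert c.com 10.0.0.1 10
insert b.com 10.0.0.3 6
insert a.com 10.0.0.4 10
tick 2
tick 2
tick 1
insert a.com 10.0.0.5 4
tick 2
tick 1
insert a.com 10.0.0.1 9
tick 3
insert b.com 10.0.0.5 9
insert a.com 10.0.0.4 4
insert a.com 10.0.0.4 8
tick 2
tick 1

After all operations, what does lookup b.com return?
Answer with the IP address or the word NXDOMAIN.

Op 1: insert c.com -> 10.0.0.2 (expiry=0+9=9). clock=0
Op 2: tick 3 -> clock=3.
Op 3: tick 3 -> clock=6.
Op 4: tick 3 -> clock=9. purged={c.com}
Op 5: tick 1 -> clock=10.
Op 6: tick 3 -> clock=13.
Op 7: insert c.com -> 10.0.0.2 (expiry=13+5=18). clock=13
Op 8: insert a.com -> 10.0.0.2 (expiry=13+2=15). clock=13
Op 9: insert b.com -> 10.0.0.2 (expiry=13+3=16). clock=13
Op 10: insert c.com -> 10.0.0.4 (expiry=13+9=22). clock=13
Op 11: tick 2 -> clock=15. purged={a.com}
Op 12: insert c.com -> 10.0.0.1 (expiry=15+10=25). clock=15
Op 13: insert b.com -> 10.0.0.3 (expiry=15+6=21). clock=15
Op 14: insert a.com -> 10.0.0.4 (expiry=15+10=25). clock=15
Op 15: tick 2 -> clock=17.
Op 16: tick 2 -> clock=19.
Op 17: tick 1 -> clock=20.
Op 18: insert a.com -> 10.0.0.5 (expiry=20+4=24). clock=20
Op 19: tick 2 -> clock=22. purged={b.com}
Op 20: tick 1 -> clock=23.
Op 21: insert a.com -> 10.0.0.1 (expiry=23+9=32). clock=23
Op 22: tick 3 -> clock=26. purged={c.com}
Op 23: insert b.com -> 10.0.0.5 (expiry=26+9=35). clock=26
Op 24: insert a.com -> 10.0.0.4 (expiry=26+4=30). clock=26
Op 25: insert a.com -> 10.0.0.4 (expiry=26+8=34). clock=26
Op 26: tick 2 -> clock=28.
Op 27: tick 1 -> clock=29.
lookup b.com: present, ip=10.0.0.5 expiry=35 > clock=29

Answer: 10.0.0.5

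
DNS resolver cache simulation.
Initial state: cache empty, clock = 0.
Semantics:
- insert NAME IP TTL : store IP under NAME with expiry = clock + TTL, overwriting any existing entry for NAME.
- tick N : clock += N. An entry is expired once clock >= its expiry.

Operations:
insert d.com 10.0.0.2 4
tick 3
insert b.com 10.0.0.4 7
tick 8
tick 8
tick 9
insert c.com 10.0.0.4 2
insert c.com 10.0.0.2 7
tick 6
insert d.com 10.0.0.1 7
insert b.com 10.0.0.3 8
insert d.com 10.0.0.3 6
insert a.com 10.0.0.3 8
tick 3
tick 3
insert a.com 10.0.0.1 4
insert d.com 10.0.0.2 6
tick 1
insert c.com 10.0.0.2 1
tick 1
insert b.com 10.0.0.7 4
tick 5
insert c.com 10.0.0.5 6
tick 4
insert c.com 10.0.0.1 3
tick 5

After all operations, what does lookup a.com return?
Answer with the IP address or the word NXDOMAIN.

Op 1: insert d.com -> 10.0.0.2 (expiry=0+4=4). clock=0
Op 2: tick 3 -> clock=3.
Op 3: insert b.com -> 10.0.0.4 (expiry=3+7=10). clock=3
Op 4: tick 8 -> clock=11. purged={b.com,d.com}
Op 5: tick 8 -> clock=19.
Op 6: tick 9 -> clock=28.
Op 7: insert c.com -> 10.0.0.4 (expiry=28+2=30). clock=28
Op 8: insert c.com -> 10.0.0.2 (expiry=28+7=35). clock=28
Op 9: tick 6 -> clock=34.
Op 10: insert d.com -> 10.0.0.1 (expiry=34+7=41). clock=34
Op 11: insert b.com -> 10.0.0.3 (expiry=34+8=42). clock=34
Op 12: insert d.com -> 10.0.0.3 (expiry=34+6=40). clock=34
Op 13: insert a.com -> 10.0.0.3 (expiry=34+8=42). clock=34
Op 14: tick 3 -> clock=37. purged={c.com}
Op 15: tick 3 -> clock=40. purged={d.com}
Op 16: insert a.com -> 10.0.0.1 (expiry=40+4=44). clock=40
Op 17: insert d.com -> 10.0.0.2 (expiry=40+6=46). clock=40
Op 18: tick 1 -> clock=41.
Op 19: insert c.com -> 10.0.0.2 (expiry=41+1=42). clock=41
Op 20: tick 1 -> clock=42. purged={b.com,c.com}
Op 21: insert b.com -> 10.0.0.7 (expiry=42+4=46). clock=42
Op 22: tick 5 -> clock=47. purged={a.com,b.com,d.com}
Op 23: insert c.com -> 10.0.0.5 (expiry=47+6=53). clock=47
Op 24: tick 4 -> clock=51.
Op 25: insert c.com -> 10.0.0.1 (expiry=51+3=54). clock=51
Op 26: tick 5 -> clock=56. purged={c.com}
lookup a.com: not in cache (expired or never inserted)

Answer: NXDOMAIN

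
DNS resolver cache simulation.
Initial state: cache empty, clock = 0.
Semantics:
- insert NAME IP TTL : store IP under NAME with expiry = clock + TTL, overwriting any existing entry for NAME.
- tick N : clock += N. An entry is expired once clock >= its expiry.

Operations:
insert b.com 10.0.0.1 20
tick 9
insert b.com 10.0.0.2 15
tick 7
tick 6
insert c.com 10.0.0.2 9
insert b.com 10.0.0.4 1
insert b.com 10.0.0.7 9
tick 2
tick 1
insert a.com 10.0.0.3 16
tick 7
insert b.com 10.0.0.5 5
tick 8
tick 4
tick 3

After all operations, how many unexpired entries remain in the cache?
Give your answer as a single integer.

Op 1: insert b.com -> 10.0.0.1 (expiry=0+20=20). clock=0
Op 2: tick 9 -> clock=9.
Op 3: insert b.com -> 10.0.0.2 (expiry=9+15=24). clock=9
Op 4: tick 7 -> clock=16.
Op 5: tick 6 -> clock=22.
Op 6: insert c.com -> 10.0.0.2 (expiry=22+9=31). clock=22
Op 7: insert b.com -> 10.0.0.4 (expiry=22+1=23). clock=22
Op 8: insert b.com -> 10.0.0.7 (expiry=22+9=31). clock=22
Op 9: tick 2 -> clock=24.
Op 10: tick 1 -> clock=25.
Op 11: insert a.com -> 10.0.0.3 (expiry=25+16=41). clock=25
Op 12: tick 7 -> clock=32. purged={b.com,c.com}
Op 13: insert b.com -> 10.0.0.5 (expiry=32+5=37). clock=32
Op 14: tick 8 -> clock=40. purged={b.com}
Op 15: tick 4 -> clock=44. purged={a.com}
Op 16: tick 3 -> clock=47.
Final cache (unexpired): {} -> size=0

Answer: 0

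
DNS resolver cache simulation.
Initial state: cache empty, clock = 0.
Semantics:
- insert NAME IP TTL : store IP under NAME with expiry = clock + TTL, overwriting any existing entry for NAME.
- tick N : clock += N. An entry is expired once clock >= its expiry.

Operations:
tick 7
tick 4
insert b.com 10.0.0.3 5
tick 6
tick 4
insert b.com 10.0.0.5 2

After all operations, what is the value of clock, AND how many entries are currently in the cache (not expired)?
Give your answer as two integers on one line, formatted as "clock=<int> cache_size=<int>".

Answer: clock=21 cache_size=1

Derivation:
Op 1: tick 7 -> clock=7.
Op 2: tick 4 -> clock=11.
Op 3: insert b.com -> 10.0.0.3 (expiry=11+5=16). clock=11
Op 4: tick 6 -> clock=17. purged={b.com}
Op 5: tick 4 -> clock=21.
Op 6: insert b.com -> 10.0.0.5 (expiry=21+2=23). clock=21
Final clock = 21
Final cache (unexpired): {b.com} -> size=1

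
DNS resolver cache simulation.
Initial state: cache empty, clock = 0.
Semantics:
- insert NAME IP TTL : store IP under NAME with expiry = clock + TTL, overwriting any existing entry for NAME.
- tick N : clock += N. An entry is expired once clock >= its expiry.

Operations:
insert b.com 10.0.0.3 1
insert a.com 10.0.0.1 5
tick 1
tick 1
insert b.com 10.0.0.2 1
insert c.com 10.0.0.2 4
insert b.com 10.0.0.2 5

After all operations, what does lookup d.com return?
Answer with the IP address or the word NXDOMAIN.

Op 1: insert b.com -> 10.0.0.3 (expiry=0+1=1). clock=0
Op 2: insert a.com -> 10.0.0.1 (expiry=0+5=5). clock=0
Op 3: tick 1 -> clock=1. purged={b.com}
Op 4: tick 1 -> clock=2.
Op 5: insert b.com -> 10.0.0.2 (expiry=2+1=3). clock=2
Op 6: insert c.com -> 10.0.0.2 (expiry=2+4=6). clock=2
Op 7: insert b.com -> 10.0.0.2 (expiry=2+5=7). clock=2
lookup d.com: not in cache (expired or never inserted)

Answer: NXDOMAIN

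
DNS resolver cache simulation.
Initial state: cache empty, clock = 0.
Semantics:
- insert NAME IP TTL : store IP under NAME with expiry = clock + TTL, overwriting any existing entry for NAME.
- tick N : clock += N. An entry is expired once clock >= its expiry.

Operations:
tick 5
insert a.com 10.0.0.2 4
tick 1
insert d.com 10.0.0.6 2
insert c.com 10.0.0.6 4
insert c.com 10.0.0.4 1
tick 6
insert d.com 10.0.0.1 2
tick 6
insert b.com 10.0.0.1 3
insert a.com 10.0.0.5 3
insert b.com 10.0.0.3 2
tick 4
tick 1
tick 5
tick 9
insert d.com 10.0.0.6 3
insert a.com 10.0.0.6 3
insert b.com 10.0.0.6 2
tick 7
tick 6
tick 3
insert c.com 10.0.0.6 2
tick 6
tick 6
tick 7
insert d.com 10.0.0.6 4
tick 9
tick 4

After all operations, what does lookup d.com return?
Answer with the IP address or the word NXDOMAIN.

Op 1: tick 5 -> clock=5.
Op 2: insert a.com -> 10.0.0.2 (expiry=5+4=9). clock=5
Op 3: tick 1 -> clock=6.
Op 4: insert d.com -> 10.0.0.6 (expiry=6+2=8). clock=6
Op 5: insert c.com -> 10.0.0.6 (expiry=6+4=10). clock=6
Op 6: insert c.com -> 10.0.0.4 (expiry=6+1=7). clock=6
Op 7: tick 6 -> clock=12. purged={a.com,c.com,d.com}
Op 8: insert d.com -> 10.0.0.1 (expiry=12+2=14). clock=12
Op 9: tick 6 -> clock=18. purged={d.com}
Op 10: insert b.com -> 10.0.0.1 (expiry=18+3=21). clock=18
Op 11: insert a.com -> 10.0.0.5 (expiry=18+3=21). clock=18
Op 12: insert b.com -> 10.0.0.3 (expiry=18+2=20). clock=18
Op 13: tick 4 -> clock=22. purged={a.com,b.com}
Op 14: tick 1 -> clock=23.
Op 15: tick 5 -> clock=28.
Op 16: tick 9 -> clock=37.
Op 17: insert d.com -> 10.0.0.6 (expiry=37+3=40). clock=37
Op 18: insert a.com -> 10.0.0.6 (expiry=37+3=40). clock=37
Op 19: insert b.com -> 10.0.0.6 (expiry=37+2=39). clock=37
Op 20: tick 7 -> clock=44. purged={a.com,b.com,d.com}
Op 21: tick 6 -> clock=50.
Op 22: tick 3 -> clock=53.
Op 23: insert c.com -> 10.0.0.6 (expiry=53+2=55). clock=53
Op 24: tick 6 -> clock=59. purged={c.com}
Op 25: tick 6 -> clock=65.
Op 26: tick 7 -> clock=72.
Op 27: insert d.com -> 10.0.0.6 (expiry=72+4=76). clock=72
Op 28: tick 9 -> clock=81. purged={d.com}
Op 29: tick 4 -> clock=85.
lookup d.com: not in cache (expired or never inserted)

Answer: NXDOMAIN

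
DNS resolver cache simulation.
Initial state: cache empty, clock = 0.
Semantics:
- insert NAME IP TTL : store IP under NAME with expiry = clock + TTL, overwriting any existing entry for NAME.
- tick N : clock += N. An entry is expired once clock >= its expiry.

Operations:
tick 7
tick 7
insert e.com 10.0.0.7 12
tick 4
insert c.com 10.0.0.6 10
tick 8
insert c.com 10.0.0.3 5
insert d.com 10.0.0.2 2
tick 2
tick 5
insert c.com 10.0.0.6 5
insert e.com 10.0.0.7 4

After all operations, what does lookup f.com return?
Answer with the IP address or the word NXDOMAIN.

Answer: NXDOMAIN

Derivation:
Op 1: tick 7 -> clock=7.
Op 2: tick 7 -> clock=14.
Op 3: insert e.com -> 10.0.0.7 (expiry=14+12=26). clock=14
Op 4: tick 4 -> clock=18.
Op 5: insert c.com -> 10.0.0.6 (expiry=18+10=28). clock=18
Op 6: tick 8 -> clock=26. purged={e.com}
Op 7: insert c.com -> 10.0.0.3 (expiry=26+5=31). clock=26
Op 8: insert d.com -> 10.0.0.2 (expiry=26+2=28). clock=26
Op 9: tick 2 -> clock=28. purged={d.com}
Op 10: tick 5 -> clock=33. purged={c.com}
Op 11: insert c.com -> 10.0.0.6 (expiry=33+5=38). clock=33
Op 12: insert e.com -> 10.0.0.7 (expiry=33+4=37). clock=33
lookup f.com: not in cache (expired or never inserted)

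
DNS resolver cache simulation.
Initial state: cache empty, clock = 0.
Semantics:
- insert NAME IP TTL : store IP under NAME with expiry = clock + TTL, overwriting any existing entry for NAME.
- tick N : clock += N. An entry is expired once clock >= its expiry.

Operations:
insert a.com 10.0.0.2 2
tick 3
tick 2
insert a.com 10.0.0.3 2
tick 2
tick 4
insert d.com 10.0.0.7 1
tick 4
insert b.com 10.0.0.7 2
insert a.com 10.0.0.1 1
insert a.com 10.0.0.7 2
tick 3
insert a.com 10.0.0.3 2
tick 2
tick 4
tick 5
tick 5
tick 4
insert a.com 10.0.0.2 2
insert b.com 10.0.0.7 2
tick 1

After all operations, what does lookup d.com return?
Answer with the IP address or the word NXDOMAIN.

Answer: NXDOMAIN

Derivation:
Op 1: insert a.com -> 10.0.0.2 (expiry=0+2=2). clock=0
Op 2: tick 3 -> clock=3. purged={a.com}
Op 3: tick 2 -> clock=5.
Op 4: insert a.com -> 10.0.0.3 (expiry=5+2=7). clock=5
Op 5: tick 2 -> clock=7. purged={a.com}
Op 6: tick 4 -> clock=11.
Op 7: insert d.com -> 10.0.0.7 (expiry=11+1=12). clock=11
Op 8: tick 4 -> clock=15. purged={d.com}
Op 9: insert b.com -> 10.0.0.7 (expiry=15+2=17). clock=15
Op 10: insert a.com -> 10.0.0.1 (expiry=15+1=16). clock=15
Op 11: insert a.com -> 10.0.0.7 (expiry=15+2=17). clock=15
Op 12: tick 3 -> clock=18. purged={a.com,b.com}
Op 13: insert a.com -> 10.0.0.3 (expiry=18+2=20). clock=18
Op 14: tick 2 -> clock=20. purged={a.com}
Op 15: tick 4 -> clock=24.
Op 16: tick 5 -> clock=29.
Op 17: tick 5 -> clock=34.
Op 18: tick 4 -> clock=38.
Op 19: insert a.com -> 10.0.0.2 (expiry=38+2=40). clock=38
Op 20: insert b.com -> 10.0.0.7 (expiry=38+2=40). clock=38
Op 21: tick 1 -> clock=39.
lookup d.com: not in cache (expired or never inserted)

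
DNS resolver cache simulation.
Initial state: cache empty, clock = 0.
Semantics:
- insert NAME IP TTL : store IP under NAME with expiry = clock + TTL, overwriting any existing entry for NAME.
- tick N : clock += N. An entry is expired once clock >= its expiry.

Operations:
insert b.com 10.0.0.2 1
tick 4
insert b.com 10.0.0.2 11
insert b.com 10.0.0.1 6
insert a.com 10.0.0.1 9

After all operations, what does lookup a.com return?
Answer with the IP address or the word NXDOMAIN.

Answer: 10.0.0.1

Derivation:
Op 1: insert b.com -> 10.0.0.2 (expiry=0+1=1). clock=0
Op 2: tick 4 -> clock=4. purged={b.com}
Op 3: insert b.com -> 10.0.0.2 (expiry=4+11=15). clock=4
Op 4: insert b.com -> 10.0.0.1 (expiry=4+6=10). clock=4
Op 5: insert a.com -> 10.0.0.1 (expiry=4+9=13). clock=4
lookup a.com: present, ip=10.0.0.1 expiry=13 > clock=4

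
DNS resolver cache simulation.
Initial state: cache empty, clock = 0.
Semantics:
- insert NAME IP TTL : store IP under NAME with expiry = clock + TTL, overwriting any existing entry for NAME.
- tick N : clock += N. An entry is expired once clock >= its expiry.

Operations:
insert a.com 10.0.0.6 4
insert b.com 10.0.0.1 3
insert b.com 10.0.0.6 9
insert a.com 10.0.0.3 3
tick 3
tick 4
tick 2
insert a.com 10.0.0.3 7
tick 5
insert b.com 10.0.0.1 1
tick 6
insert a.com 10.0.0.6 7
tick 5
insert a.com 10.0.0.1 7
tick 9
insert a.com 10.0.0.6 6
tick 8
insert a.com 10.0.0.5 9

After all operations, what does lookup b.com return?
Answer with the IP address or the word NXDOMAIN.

Op 1: insert a.com -> 10.0.0.6 (expiry=0+4=4). clock=0
Op 2: insert b.com -> 10.0.0.1 (expiry=0+3=3). clock=0
Op 3: insert b.com -> 10.0.0.6 (expiry=0+9=9). clock=0
Op 4: insert a.com -> 10.0.0.3 (expiry=0+3=3). clock=0
Op 5: tick 3 -> clock=3. purged={a.com}
Op 6: tick 4 -> clock=7.
Op 7: tick 2 -> clock=9. purged={b.com}
Op 8: insert a.com -> 10.0.0.3 (expiry=9+7=16). clock=9
Op 9: tick 5 -> clock=14.
Op 10: insert b.com -> 10.0.0.1 (expiry=14+1=15). clock=14
Op 11: tick 6 -> clock=20. purged={a.com,b.com}
Op 12: insert a.com -> 10.0.0.6 (expiry=20+7=27). clock=20
Op 13: tick 5 -> clock=25.
Op 14: insert a.com -> 10.0.0.1 (expiry=25+7=32). clock=25
Op 15: tick 9 -> clock=34. purged={a.com}
Op 16: insert a.com -> 10.0.0.6 (expiry=34+6=40). clock=34
Op 17: tick 8 -> clock=42. purged={a.com}
Op 18: insert a.com -> 10.0.0.5 (expiry=42+9=51). clock=42
lookup b.com: not in cache (expired or never inserted)

Answer: NXDOMAIN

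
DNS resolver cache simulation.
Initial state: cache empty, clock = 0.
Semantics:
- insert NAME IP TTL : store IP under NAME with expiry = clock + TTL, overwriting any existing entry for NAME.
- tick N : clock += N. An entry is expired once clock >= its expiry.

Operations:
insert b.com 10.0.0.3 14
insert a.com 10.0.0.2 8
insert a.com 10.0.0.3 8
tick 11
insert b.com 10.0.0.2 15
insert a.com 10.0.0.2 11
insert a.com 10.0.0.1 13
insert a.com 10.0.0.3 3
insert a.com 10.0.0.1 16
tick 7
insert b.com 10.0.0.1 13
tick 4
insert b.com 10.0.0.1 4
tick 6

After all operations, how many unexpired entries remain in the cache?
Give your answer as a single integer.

Answer: 0

Derivation:
Op 1: insert b.com -> 10.0.0.3 (expiry=0+14=14). clock=0
Op 2: insert a.com -> 10.0.0.2 (expiry=0+8=8). clock=0
Op 3: insert a.com -> 10.0.0.3 (expiry=0+8=8). clock=0
Op 4: tick 11 -> clock=11. purged={a.com}
Op 5: insert b.com -> 10.0.0.2 (expiry=11+15=26). clock=11
Op 6: insert a.com -> 10.0.0.2 (expiry=11+11=22). clock=11
Op 7: insert a.com -> 10.0.0.1 (expiry=11+13=24). clock=11
Op 8: insert a.com -> 10.0.0.3 (expiry=11+3=14). clock=11
Op 9: insert a.com -> 10.0.0.1 (expiry=11+16=27). clock=11
Op 10: tick 7 -> clock=18.
Op 11: insert b.com -> 10.0.0.1 (expiry=18+13=31). clock=18
Op 12: tick 4 -> clock=22.
Op 13: insert b.com -> 10.0.0.1 (expiry=22+4=26). clock=22
Op 14: tick 6 -> clock=28. purged={a.com,b.com}
Final cache (unexpired): {} -> size=0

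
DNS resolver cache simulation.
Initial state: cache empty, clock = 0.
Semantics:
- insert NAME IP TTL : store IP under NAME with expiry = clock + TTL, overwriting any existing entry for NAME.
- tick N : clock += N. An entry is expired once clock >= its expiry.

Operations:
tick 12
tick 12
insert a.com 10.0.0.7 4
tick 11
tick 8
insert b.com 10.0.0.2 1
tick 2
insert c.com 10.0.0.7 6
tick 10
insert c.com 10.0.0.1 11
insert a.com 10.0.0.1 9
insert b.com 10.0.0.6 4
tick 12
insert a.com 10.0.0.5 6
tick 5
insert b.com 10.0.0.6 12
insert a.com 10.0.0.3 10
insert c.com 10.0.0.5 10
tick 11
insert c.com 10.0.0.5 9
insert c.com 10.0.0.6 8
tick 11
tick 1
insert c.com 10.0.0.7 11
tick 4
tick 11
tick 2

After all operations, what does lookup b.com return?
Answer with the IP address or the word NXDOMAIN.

Answer: NXDOMAIN

Derivation:
Op 1: tick 12 -> clock=12.
Op 2: tick 12 -> clock=24.
Op 3: insert a.com -> 10.0.0.7 (expiry=24+4=28). clock=24
Op 4: tick 11 -> clock=35. purged={a.com}
Op 5: tick 8 -> clock=43.
Op 6: insert b.com -> 10.0.0.2 (expiry=43+1=44). clock=43
Op 7: tick 2 -> clock=45. purged={b.com}
Op 8: insert c.com -> 10.0.0.7 (expiry=45+6=51). clock=45
Op 9: tick 10 -> clock=55. purged={c.com}
Op 10: insert c.com -> 10.0.0.1 (expiry=55+11=66). clock=55
Op 11: insert a.com -> 10.0.0.1 (expiry=55+9=64). clock=55
Op 12: insert b.com -> 10.0.0.6 (expiry=55+4=59). clock=55
Op 13: tick 12 -> clock=67. purged={a.com,b.com,c.com}
Op 14: insert a.com -> 10.0.0.5 (expiry=67+6=73). clock=67
Op 15: tick 5 -> clock=72.
Op 16: insert b.com -> 10.0.0.6 (expiry=72+12=84). clock=72
Op 17: insert a.com -> 10.0.0.3 (expiry=72+10=82). clock=72
Op 18: insert c.com -> 10.0.0.5 (expiry=72+10=82). clock=72
Op 19: tick 11 -> clock=83. purged={a.com,c.com}
Op 20: insert c.com -> 10.0.0.5 (expiry=83+9=92). clock=83
Op 21: insert c.com -> 10.0.0.6 (expiry=83+8=91). clock=83
Op 22: tick 11 -> clock=94. purged={b.com,c.com}
Op 23: tick 1 -> clock=95.
Op 24: insert c.com -> 10.0.0.7 (expiry=95+11=106). clock=95
Op 25: tick 4 -> clock=99.
Op 26: tick 11 -> clock=110. purged={c.com}
Op 27: tick 2 -> clock=112.
lookup b.com: not in cache (expired or never inserted)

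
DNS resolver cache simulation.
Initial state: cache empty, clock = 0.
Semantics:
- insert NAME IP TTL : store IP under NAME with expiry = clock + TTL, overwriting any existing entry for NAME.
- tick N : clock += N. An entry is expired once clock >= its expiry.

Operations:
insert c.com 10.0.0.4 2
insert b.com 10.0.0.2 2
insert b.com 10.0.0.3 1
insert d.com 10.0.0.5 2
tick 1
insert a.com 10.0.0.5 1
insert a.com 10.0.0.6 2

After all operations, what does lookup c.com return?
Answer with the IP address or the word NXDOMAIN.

Answer: 10.0.0.4

Derivation:
Op 1: insert c.com -> 10.0.0.4 (expiry=0+2=2). clock=0
Op 2: insert b.com -> 10.0.0.2 (expiry=0+2=2). clock=0
Op 3: insert b.com -> 10.0.0.3 (expiry=0+1=1). clock=0
Op 4: insert d.com -> 10.0.0.5 (expiry=0+2=2). clock=0
Op 5: tick 1 -> clock=1. purged={b.com}
Op 6: insert a.com -> 10.0.0.5 (expiry=1+1=2). clock=1
Op 7: insert a.com -> 10.0.0.6 (expiry=1+2=3). clock=1
lookup c.com: present, ip=10.0.0.4 expiry=2 > clock=1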